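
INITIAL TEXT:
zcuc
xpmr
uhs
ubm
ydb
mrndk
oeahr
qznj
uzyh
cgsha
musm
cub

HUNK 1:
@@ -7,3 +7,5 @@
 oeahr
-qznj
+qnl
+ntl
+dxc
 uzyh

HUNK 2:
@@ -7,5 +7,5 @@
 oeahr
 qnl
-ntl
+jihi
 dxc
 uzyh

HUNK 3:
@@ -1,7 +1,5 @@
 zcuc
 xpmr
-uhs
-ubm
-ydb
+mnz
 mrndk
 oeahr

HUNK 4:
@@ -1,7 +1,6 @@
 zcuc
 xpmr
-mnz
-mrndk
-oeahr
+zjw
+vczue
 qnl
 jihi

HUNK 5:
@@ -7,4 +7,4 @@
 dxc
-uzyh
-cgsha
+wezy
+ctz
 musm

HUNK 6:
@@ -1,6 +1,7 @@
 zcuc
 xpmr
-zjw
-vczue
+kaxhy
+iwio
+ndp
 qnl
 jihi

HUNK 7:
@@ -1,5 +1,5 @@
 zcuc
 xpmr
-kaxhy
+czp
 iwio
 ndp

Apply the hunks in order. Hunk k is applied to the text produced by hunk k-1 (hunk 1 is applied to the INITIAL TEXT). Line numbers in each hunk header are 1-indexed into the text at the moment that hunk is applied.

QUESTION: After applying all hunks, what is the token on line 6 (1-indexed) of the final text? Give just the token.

Answer: qnl

Derivation:
Hunk 1: at line 7 remove [qznj] add [qnl,ntl,dxc] -> 14 lines: zcuc xpmr uhs ubm ydb mrndk oeahr qnl ntl dxc uzyh cgsha musm cub
Hunk 2: at line 7 remove [ntl] add [jihi] -> 14 lines: zcuc xpmr uhs ubm ydb mrndk oeahr qnl jihi dxc uzyh cgsha musm cub
Hunk 3: at line 1 remove [uhs,ubm,ydb] add [mnz] -> 12 lines: zcuc xpmr mnz mrndk oeahr qnl jihi dxc uzyh cgsha musm cub
Hunk 4: at line 1 remove [mnz,mrndk,oeahr] add [zjw,vczue] -> 11 lines: zcuc xpmr zjw vczue qnl jihi dxc uzyh cgsha musm cub
Hunk 5: at line 7 remove [uzyh,cgsha] add [wezy,ctz] -> 11 lines: zcuc xpmr zjw vczue qnl jihi dxc wezy ctz musm cub
Hunk 6: at line 1 remove [zjw,vczue] add [kaxhy,iwio,ndp] -> 12 lines: zcuc xpmr kaxhy iwio ndp qnl jihi dxc wezy ctz musm cub
Hunk 7: at line 1 remove [kaxhy] add [czp] -> 12 lines: zcuc xpmr czp iwio ndp qnl jihi dxc wezy ctz musm cub
Final line 6: qnl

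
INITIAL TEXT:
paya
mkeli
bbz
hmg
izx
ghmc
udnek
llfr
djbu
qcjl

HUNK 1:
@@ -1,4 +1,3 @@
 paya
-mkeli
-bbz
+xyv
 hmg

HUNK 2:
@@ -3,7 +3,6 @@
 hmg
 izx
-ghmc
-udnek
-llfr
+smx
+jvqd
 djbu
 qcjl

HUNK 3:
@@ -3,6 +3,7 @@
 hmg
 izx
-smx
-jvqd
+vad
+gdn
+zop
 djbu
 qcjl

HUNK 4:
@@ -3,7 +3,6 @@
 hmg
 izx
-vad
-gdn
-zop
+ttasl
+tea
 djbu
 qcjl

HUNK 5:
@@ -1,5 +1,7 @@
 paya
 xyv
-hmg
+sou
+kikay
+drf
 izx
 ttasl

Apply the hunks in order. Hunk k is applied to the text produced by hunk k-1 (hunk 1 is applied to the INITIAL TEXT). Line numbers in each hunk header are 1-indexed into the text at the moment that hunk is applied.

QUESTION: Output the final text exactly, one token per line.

Answer: paya
xyv
sou
kikay
drf
izx
ttasl
tea
djbu
qcjl

Derivation:
Hunk 1: at line 1 remove [mkeli,bbz] add [xyv] -> 9 lines: paya xyv hmg izx ghmc udnek llfr djbu qcjl
Hunk 2: at line 3 remove [ghmc,udnek,llfr] add [smx,jvqd] -> 8 lines: paya xyv hmg izx smx jvqd djbu qcjl
Hunk 3: at line 3 remove [smx,jvqd] add [vad,gdn,zop] -> 9 lines: paya xyv hmg izx vad gdn zop djbu qcjl
Hunk 4: at line 3 remove [vad,gdn,zop] add [ttasl,tea] -> 8 lines: paya xyv hmg izx ttasl tea djbu qcjl
Hunk 5: at line 1 remove [hmg] add [sou,kikay,drf] -> 10 lines: paya xyv sou kikay drf izx ttasl tea djbu qcjl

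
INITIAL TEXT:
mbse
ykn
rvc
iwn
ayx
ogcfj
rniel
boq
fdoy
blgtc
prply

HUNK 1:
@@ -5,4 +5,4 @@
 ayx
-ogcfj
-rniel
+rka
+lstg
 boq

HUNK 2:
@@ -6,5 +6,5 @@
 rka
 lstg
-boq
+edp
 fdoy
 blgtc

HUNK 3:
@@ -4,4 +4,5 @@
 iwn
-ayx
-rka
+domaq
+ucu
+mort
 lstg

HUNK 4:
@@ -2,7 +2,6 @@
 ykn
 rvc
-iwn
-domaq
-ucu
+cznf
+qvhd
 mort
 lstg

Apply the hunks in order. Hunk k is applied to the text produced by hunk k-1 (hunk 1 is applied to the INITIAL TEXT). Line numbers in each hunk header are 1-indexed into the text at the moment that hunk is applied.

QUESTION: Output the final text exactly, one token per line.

Answer: mbse
ykn
rvc
cznf
qvhd
mort
lstg
edp
fdoy
blgtc
prply

Derivation:
Hunk 1: at line 5 remove [ogcfj,rniel] add [rka,lstg] -> 11 lines: mbse ykn rvc iwn ayx rka lstg boq fdoy blgtc prply
Hunk 2: at line 6 remove [boq] add [edp] -> 11 lines: mbse ykn rvc iwn ayx rka lstg edp fdoy blgtc prply
Hunk 3: at line 4 remove [ayx,rka] add [domaq,ucu,mort] -> 12 lines: mbse ykn rvc iwn domaq ucu mort lstg edp fdoy blgtc prply
Hunk 4: at line 2 remove [iwn,domaq,ucu] add [cznf,qvhd] -> 11 lines: mbse ykn rvc cznf qvhd mort lstg edp fdoy blgtc prply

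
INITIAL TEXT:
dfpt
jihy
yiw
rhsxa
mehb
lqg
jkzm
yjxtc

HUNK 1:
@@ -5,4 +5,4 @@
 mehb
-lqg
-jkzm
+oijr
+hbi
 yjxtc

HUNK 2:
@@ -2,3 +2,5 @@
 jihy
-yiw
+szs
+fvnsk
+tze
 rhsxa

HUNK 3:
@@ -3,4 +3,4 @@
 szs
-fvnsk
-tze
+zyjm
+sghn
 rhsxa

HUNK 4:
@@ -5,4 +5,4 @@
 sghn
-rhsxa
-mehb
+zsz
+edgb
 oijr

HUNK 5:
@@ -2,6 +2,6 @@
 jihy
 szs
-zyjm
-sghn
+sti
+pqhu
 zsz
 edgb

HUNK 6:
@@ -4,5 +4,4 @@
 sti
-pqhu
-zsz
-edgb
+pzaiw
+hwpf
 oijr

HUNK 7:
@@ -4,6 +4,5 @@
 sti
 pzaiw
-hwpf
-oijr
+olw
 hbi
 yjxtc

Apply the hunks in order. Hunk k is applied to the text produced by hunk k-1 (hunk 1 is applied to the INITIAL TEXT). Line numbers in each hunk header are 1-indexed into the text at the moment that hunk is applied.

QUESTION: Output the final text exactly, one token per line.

Answer: dfpt
jihy
szs
sti
pzaiw
olw
hbi
yjxtc

Derivation:
Hunk 1: at line 5 remove [lqg,jkzm] add [oijr,hbi] -> 8 lines: dfpt jihy yiw rhsxa mehb oijr hbi yjxtc
Hunk 2: at line 2 remove [yiw] add [szs,fvnsk,tze] -> 10 lines: dfpt jihy szs fvnsk tze rhsxa mehb oijr hbi yjxtc
Hunk 3: at line 3 remove [fvnsk,tze] add [zyjm,sghn] -> 10 lines: dfpt jihy szs zyjm sghn rhsxa mehb oijr hbi yjxtc
Hunk 4: at line 5 remove [rhsxa,mehb] add [zsz,edgb] -> 10 lines: dfpt jihy szs zyjm sghn zsz edgb oijr hbi yjxtc
Hunk 5: at line 2 remove [zyjm,sghn] add [sti,pqhu] -> 10 lines: dfpt jihy szs sti pqhu zsz edgb oijr hbi yjxtc
Hunk 6: at line 4 remove [pqhu,zsz,edgb] add [pzaiw,hwpf] -> 9 lines: dfpt jihy szs sti pzaiw hwpf oijr hbi yjxtc
Hunk 7: at line 4 remove [hwpf,oijr] add [olw] -> 8 lines: dfpt jihy szs sti pzaiw olw hbi yjxtc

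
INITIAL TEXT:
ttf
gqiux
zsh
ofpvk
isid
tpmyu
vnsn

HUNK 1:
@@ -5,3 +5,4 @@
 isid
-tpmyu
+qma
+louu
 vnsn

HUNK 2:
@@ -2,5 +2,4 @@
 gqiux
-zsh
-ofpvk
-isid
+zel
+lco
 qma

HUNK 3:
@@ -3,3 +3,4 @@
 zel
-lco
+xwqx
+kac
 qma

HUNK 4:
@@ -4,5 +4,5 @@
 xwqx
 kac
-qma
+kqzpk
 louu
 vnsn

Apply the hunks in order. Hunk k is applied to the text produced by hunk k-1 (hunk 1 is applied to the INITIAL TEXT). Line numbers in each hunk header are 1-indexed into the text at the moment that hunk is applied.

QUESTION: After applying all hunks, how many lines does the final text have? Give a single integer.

Answer: 8

Derivation:
Hunk 1: at line 5 remove [tpmyu] add [qma,louu] -> 8 lines: ttf gqiux zsh ofpvk isid qma louu vnsn
Hunk 2: at line 2 remove [zsh,ofpvk,isid] add [zel,lco] -> 7 lines: ttf gqiux zel lco qma louu vnsn
Hunk 3: at line 3 remove [lco] add [xwqx,kac] -> 8 lines: ttf gqiux zel xwqx kac qma louu vnsn
Hunk 4: at line 4 remove [qma] add [kqzpk] -> 8 lines: ttf gqiux zel xwqx kac kqzpk louu vnsn
Final line count: 8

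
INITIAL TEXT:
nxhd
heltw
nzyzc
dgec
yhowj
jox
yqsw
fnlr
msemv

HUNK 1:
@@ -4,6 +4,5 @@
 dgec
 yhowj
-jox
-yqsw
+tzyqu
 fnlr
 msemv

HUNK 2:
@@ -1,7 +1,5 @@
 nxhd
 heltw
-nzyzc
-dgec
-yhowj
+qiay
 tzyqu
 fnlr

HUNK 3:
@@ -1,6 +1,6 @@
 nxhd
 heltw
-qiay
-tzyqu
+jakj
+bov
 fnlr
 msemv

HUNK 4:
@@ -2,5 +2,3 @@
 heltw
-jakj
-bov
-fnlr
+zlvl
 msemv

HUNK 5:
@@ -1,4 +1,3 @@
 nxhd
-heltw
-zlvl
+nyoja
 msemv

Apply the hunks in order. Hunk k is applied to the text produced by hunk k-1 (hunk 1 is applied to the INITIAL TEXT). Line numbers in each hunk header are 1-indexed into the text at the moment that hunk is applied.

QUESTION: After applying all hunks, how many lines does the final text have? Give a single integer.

Hunk 1: at line 4 remove [jox,yqsw] add [tzyqu] -> 8 lines: nxhd heltw nzyzc dgec yhowj tzyqu fnlr msemv
Hunk 2: at line 1 remove [nzyzc,dgec,yhowj] add [qiay] -> 6 lines: nxhd heltw qiay tzyqu fnlr msemv
Hunk 3: at line 1 remove [qiay,tzyqu] add [jakj,bov] -> 6 lines: nxhd heltw jakj bov fnlr msemv
Hunk 4: at line 2 remove [jakj,bov,fnlr] add [zlvl] -> 4 lines: nxhd heltw zlvl msemv
Hunk 5: at line 1 remove [heltw,zlvl] add [nyoja] -> 3 lines: nxhd nyoja msemv
Final line count: 3

Answer: 3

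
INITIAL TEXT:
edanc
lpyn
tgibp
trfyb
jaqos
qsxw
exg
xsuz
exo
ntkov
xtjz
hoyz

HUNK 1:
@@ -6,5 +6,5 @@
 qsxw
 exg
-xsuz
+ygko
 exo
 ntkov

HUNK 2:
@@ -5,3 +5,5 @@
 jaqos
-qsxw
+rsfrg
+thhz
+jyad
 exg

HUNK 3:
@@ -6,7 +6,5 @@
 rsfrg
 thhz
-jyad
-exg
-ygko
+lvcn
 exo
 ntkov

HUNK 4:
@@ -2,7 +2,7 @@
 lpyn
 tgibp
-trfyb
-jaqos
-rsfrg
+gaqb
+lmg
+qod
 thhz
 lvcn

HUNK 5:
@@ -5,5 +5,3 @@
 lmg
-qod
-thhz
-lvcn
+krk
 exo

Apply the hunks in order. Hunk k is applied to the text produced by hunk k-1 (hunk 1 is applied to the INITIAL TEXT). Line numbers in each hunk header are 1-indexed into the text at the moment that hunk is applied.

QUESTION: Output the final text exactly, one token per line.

Hunk 1: at line 6 remove [xsuz] add [ygko] -> 12 lines: edanc lpyn tgibp trfyb jaqos qsxw exg ygko exo ntkov xtjz hoyz
Hunk 2: at line 5 remove [qsxw] add [rsfrg,thhz,jyad] -> 14 lines: edanc lpyn tgibp trfyb jaqos rsfrg thhz jyad exg ygko exo ntkov xtjz hoyz
Hunk 3: at line 6 remove [jyad,exg,ygko] add [lvcn] -> 12 lines: edanc lpyn tgibp trfyb jaqos rsfrg thhz lvcn exo ntkov xtjz hoyz
Hunk 4: at line 2 remove [trfyb,jaqos,rsfrg] add [gaqb,lmg,qod] -> 12 lines: edanc lpyn tgibp gaqb lmg qod thhz lvcn exo ntkov xtjz hoyz
Hunk 5: at line 5 remove [qod,thhz,lvcn] add [krk] -> 10 lines: edanc lpyn tgibp gaqb lmg krk exo ntkov xtjz hoyz

Answer: edanc
lpyn
tgibp
gaqb
lmg
krk
exo
ntkov
xtjz
hoyz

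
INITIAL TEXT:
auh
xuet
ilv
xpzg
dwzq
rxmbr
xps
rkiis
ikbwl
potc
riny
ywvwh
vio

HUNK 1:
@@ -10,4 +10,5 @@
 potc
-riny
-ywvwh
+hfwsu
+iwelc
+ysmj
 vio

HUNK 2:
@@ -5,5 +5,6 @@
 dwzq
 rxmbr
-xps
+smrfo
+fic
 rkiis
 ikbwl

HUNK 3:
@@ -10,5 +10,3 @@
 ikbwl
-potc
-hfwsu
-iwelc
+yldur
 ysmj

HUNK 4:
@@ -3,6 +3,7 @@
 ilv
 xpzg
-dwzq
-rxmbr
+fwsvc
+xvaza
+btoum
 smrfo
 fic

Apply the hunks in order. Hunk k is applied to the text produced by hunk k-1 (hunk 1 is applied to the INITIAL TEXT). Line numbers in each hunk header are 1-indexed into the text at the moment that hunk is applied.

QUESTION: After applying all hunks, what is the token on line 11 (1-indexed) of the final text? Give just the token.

Answer: ikbwl

Derivation:
Hunk 1: at line 10 remove [riny,ywvwh] add [hfwsu,iwelc,ysmj] -> 14 lines: auh xuet ilv xpzg dwzq rxmbr xps rkiis ikbwl potc hfwsu iwelc ysmj vio
Hunk 2: at line 5 remove [xps] add [smrfo,fic] -> 15 lines: auh xuet ilv xpzg dwzq rxmbr smrfo fic rkiis ikbwl potc hfwsu iwelc ysmj vio
Hunk 3: at line 10 remove [potc,hfwsu,iwelc] add [yldur] -> 13 lines: auh xuet ilv xpzg dwzq rxmbr smrfo fic rkiis ikbwl yldur ysmj vio
Hunk 4: at line 3 remove [dwzq,rxmbr] add [fwsvc,xvaza,btoum] -> 14 lines: auh xuet ilv xpzg fwsvc xvaza btoum smrfo fic rkiis ikbwl yldur ysmj vio
Final line 11: ikbwl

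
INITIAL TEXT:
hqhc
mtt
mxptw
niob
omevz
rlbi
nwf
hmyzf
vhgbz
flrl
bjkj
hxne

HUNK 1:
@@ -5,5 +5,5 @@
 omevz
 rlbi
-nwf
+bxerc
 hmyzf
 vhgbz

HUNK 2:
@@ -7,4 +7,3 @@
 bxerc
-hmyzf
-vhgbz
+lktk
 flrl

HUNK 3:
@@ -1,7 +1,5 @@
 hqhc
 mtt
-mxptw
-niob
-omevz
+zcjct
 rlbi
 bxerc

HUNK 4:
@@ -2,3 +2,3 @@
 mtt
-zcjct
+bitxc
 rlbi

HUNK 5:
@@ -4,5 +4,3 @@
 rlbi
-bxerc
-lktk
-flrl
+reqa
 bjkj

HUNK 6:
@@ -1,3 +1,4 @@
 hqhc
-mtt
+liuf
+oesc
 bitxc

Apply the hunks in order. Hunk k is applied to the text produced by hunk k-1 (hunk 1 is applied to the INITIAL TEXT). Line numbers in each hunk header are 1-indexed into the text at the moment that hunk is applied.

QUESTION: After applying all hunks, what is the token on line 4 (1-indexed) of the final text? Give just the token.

Hunk 1: at line 5 remove [nwf] add [bxerc] -> 12 lines: hqhc mtt mxptw niob omevz rlbi bxerc hmyzf vhgbz flrl bjkj hxne
Hunk 2: at line 7 remove [hmyzf,vhgbz] add [lktk] -> 11 lines: hqhc mtt mxptw niob omevz rlbi bxerc lktk flrl bjkj hxne
Hunk 3: at line 1 remove [mxptw,niob,omevz] add [zcjct] -> 9 lines: hqhc mtt zcjct rlbi bxerc lktk flrl bjkj hxne
Hunk 4: at line 2 remove [zcjct] add [bitxc] -> 9 lines: hqhc mtt bitxc rlbi bxerc lktk flrl bjkj hxne
Hunk 5: at line 4 remove [bxerc,lktk,flrl] add [reqa] -> 7 lines: hqhc mtt bitxc rlbi reqa bjkj hxne
Hunk 6: at line 1 remove [mtt] add [liuf,oesc] -> 8 lines: hqhc liuf oesc bitxc rlbi reqa bjkj hxne
Final line 4: bitxc

Answer: bitxc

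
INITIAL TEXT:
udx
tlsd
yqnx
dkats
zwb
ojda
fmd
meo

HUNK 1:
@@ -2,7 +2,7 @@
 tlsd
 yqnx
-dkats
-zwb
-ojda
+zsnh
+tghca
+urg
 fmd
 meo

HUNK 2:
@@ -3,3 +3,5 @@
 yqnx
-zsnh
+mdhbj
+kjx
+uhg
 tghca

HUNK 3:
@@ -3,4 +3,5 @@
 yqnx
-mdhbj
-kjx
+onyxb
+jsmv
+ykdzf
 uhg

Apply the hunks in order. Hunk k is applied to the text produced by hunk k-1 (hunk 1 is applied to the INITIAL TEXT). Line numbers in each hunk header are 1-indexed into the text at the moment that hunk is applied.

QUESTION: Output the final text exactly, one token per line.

Answer: udx
tlsd
yqnx
onyxb
jsmv
ykdzf
uhg
tghca
urg
fmd
meo

Derivation:
Hunk 1: at line 2 remove [dkats,zwb,ojda] add [zsnh,tghca,urg] -> 8 lines: udx tlsd yqnx zsnh tghca urg fmd meo
Hunk 2: at line 3 remove [zsnh] add [mdhbj,kjx,uhg] -> 10 lines: udx tlsd yqnx mdhbj kjx uhg tghca urg fmd meo
Hunk 3: at line 3 remove [mdhbj,kjx] add [onyxb,jsmv,ykdzf] -> 11 lines: udx tlsd yqnx onyxb jsmv ykdzf uhg tghca urg fmd meo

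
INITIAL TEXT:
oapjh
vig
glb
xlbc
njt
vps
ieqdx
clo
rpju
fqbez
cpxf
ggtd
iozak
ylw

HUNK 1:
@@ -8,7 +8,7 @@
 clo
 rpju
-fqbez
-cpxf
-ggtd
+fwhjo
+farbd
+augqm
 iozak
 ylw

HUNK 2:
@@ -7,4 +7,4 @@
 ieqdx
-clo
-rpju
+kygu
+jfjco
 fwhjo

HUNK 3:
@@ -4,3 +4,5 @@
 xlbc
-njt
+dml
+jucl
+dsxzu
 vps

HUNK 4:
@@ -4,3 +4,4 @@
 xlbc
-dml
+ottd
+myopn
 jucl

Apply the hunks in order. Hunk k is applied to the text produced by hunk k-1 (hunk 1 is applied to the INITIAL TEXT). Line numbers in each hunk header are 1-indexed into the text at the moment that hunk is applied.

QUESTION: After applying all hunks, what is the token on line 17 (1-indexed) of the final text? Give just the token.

Hunk 1: at line 8 remove [fqbez,cpxf,ggtd] add [fwhjo,farbd,augqm] -> 14 lines: oapjh vig glb xlbc njt vps ieqdx clo rpju fwhjo farbd augqm iozak ylw
Hunk 2: at line 7 remove [clo,rpju] add [kygu,jfjco] -> 14 lines: oapjh vig glb xlbc njt vps ieqdx kygu jfjco fwhjo farbd augqm iozak ylw
Hunk 3: at line 4 remove [njt] add [dml,jucl,dsxzu] -> 16 lines: oapjh vig glb xlbc dml jucl dsxzu vps ieqdx kygu jfjco fwhjo farbd augqm iozak ylw
Hunk 4: at line 4 remove [dml] add [ottd,myopn] -> 17 lines: oapjh vig glb xlbc ottd myopn jucl dsxzu vps ieqdx kygu jfjco fwhjo farbd augqm iozak ylw
Final line 17: ylw

Answer: ylw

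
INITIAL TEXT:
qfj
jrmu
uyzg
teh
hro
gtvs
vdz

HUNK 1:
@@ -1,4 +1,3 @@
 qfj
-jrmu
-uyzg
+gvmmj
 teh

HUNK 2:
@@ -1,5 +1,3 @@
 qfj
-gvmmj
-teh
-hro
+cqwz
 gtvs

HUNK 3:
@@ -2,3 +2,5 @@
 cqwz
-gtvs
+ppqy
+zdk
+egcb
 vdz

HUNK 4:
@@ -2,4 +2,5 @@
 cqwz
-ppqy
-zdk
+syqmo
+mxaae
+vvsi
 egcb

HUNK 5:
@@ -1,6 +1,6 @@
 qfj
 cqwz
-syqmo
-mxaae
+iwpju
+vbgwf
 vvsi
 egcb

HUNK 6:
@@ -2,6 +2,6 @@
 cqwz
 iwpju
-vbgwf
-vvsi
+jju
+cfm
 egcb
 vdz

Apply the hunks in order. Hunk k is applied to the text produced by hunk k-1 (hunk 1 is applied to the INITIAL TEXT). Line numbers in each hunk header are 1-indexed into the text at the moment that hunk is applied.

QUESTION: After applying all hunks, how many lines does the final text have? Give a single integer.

Answer: 7

Derivation:
Hunk 1: at line 1 remove [jrmu,uyzg] add [gvmmj] -> 6 lines: qfj gvmmj teh hro gtvs vdz
Hunk 2: at line 1 remove [gvmmj,teh,hro] add [cqwz] -> 4 lines: qfj cqwz gtvs vdz
Hunk 3: at line 2 remove [gtvs] add [ppqy,zdk,egcb] -> 6 lines: qfj cqwz ppqy zdk egcb vdz
Hunk 4: at line 2 remove [ppqy,zdk] add [syqmo,mxaae,vvsi] -> 7 lines: qfj cqwz syqmo mxaae vvsi egcb vdz
Hunk 5: at line 1 remove [syqmo,mxaae] add [iwpju,vbgwf] -> 7 lines: qfj cqwz iwpju vbgwf vvsi egcb vdz
Hunk 6: at line 2 remove [vbgwf,vvsi] add [jju,cfm] -> 7 lines: qfj cqwz iwpju jju cfm egcb vdz
Final line count: 7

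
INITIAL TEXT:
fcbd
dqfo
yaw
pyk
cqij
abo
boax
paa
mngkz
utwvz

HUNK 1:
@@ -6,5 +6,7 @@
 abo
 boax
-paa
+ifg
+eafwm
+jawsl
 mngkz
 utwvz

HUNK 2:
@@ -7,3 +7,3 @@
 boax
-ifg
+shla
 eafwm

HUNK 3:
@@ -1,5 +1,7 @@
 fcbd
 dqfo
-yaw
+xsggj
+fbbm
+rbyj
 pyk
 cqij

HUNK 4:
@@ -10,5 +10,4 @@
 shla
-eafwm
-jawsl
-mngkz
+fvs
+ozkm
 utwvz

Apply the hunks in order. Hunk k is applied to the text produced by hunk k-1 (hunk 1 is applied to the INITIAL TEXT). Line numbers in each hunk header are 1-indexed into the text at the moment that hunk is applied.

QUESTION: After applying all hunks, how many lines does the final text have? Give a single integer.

Hunk 1: at line 6 remove [paa] add [ifg,eafwm,jawsl] -> 12 lines: fcbd dqfo yaw pyk cqij abo boax ifg eafwm jawsl mngkz utwvz
Hunk 2: at line 7 remove [ifg] add [shla] -> 12 lines: fcbd dqfo yaw pyk cqij abo boax shla eafwm jawsl mngkz utwvz
Hunk 3: at line 1 remove [yaw] add [xsggj,fbbm,rbyj] -> 14 lines: fcbd dqfo xsggj fbbm rbyj pyk cqij abo boax shla eafwm jawsl mngkz utwvz
Hunk 4: at line 10 remove [eafwm,jawsl,mngkz] add [fvs,ozkm] -> 13 lines: fcbd dqfo xsggj fbbm rbyj pyk cqij abo boax shla fvs ozkm utwvz
Final line count: 13

Answer: 13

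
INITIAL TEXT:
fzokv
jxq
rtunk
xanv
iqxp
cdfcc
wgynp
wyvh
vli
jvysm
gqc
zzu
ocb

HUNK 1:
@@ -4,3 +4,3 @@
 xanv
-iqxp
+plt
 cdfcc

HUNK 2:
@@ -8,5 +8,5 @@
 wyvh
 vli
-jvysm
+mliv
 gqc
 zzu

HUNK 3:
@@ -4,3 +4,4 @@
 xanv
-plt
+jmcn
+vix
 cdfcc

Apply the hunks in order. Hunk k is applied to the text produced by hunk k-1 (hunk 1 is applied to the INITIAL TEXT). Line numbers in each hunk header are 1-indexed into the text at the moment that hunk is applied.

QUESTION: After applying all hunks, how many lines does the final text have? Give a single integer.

Answer: 14

Derivation:
Hunk 1: at line 4 remove [iqxp] add [plt] -> 13 lines: fzokv jxq rtunk xanv plt cdfcc wgynp wyvh vli jvysm gqc zzu ocb
Hunk 2: at line 8 remove [jvysm] add [mliv] -> 13 lines: fzokv jxq rtunk xanv plt cdfcc wgynp wyvh vli mliv gqc zzu ocb
Hunk 3: at line 4 remove [plt] add [jmcn,vix] -> 14 lines: fzokv jxq rtunk xanv jmcn vix cdfcc wgynp wyvh vli mliv gqc zzu ocb
Final line count: 14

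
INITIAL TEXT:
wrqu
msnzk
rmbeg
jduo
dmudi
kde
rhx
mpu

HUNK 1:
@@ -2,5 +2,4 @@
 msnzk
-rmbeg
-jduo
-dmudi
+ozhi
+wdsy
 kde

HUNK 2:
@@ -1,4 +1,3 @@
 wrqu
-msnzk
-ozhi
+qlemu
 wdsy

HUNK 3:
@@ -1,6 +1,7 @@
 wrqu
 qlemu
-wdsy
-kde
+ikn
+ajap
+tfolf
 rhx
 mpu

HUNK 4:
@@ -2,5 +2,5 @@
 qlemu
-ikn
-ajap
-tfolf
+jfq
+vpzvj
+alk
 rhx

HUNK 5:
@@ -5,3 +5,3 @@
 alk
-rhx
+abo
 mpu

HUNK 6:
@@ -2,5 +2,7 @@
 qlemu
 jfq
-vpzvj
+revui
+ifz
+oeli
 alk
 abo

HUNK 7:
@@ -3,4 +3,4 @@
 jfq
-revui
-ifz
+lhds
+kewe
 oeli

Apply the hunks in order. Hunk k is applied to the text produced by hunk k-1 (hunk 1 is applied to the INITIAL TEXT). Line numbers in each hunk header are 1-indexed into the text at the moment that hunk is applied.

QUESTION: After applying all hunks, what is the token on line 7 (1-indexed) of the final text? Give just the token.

Hunk 1: at line 2 remove [rmbeg,jduo,dmudi] add [ozhi,wdsy] -> 7 lines: wrqu msnzk ozhi wdsy kde rhx mpu
Hunk 2: at line 1 remove [msnzk,ozhi] add [qlemu] -> 6 lines: wrqu qlemu wdsy kde rhx mpu
Hunk 3: at line 1 remove [wdsy,kde] add [ikn,ajap,tfolf] -> 7 lines: wrqu qlemu ikn ajap tfolf rhx mpu
Hunk 4: at line 2 remove [ikn,ajap,tfolf] add [jfq,vpzvj,alk] -> 7 lines: wrqu qlemu jfq vpzvj alk rhx mpu
Hunk 5: at line 5 remove [rhx] add [abo] -> 7 lines: wrqu qlemu jfq vpzvj alk abo mpu
Hunk 6: at line 2 remove [vpzvj] add [revui,ifz,oeli] -> 9 lines: wrqu qlemu jfq revui ifz oeli alk abo mpu
Hunk 7: at line 3 remove [revui,ifz] add [lhds,kewe] -> 9 lines: wrqu qlemu jfq lhds kewe oeli alk abo mpu
Final line 7: alk

Answer: alk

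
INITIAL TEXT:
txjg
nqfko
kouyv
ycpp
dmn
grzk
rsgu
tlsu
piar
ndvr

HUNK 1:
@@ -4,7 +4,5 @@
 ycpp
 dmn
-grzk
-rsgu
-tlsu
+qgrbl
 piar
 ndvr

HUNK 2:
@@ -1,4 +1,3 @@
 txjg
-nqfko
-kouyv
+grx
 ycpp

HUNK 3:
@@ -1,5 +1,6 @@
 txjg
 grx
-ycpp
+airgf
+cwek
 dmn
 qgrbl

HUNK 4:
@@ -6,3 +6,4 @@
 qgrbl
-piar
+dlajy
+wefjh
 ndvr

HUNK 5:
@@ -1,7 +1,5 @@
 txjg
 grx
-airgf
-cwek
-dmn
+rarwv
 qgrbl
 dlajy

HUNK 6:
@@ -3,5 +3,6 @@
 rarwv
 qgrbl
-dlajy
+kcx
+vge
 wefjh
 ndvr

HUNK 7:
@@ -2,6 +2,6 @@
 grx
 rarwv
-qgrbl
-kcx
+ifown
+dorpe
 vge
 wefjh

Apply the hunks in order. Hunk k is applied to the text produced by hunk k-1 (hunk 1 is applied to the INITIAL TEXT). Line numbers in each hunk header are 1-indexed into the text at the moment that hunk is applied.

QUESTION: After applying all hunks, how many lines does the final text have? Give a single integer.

Hunk 1: at line 4 remove [grzk,rsgu,tlsu] add [qgrbl] -> 8 lines: txjg nqfko kouyv ycpp dmn qgrbl piar ndvr
Hunk 2: at line 1 remove [nqfko,kouyv] add [grx] -> 7 lines: txjg grx ycpp dmn qgrbl piar ndvr
Hunk 3: at line 1 remove [ycpp] add [airgf,cwek] -> 8 lines: txjg grx airgf cwek dmn qgrbl piar ndvr
Hunk 4: at line 6 remove [piar] add [dlajy,wefjh] -> 9 lines: txjg grx airgf cwek dmn qgrbl dlajy wefjh ndvr
Hunk 5: at line 1 remove [airgf,cwek,dmn] add [rarwv] -> 7 lines: txjg grx rarwv qgrbl dlajy wefjh ndvr
Hunk 6: at line 3 remove [dlajy] add [kcx,vge] -> 8 lines: txjg grx rarwv qgrbl kcx vge wefjh ndvr
Hunk 7: at line 2 remove [qgrbl,kcx] add [ifown,dorpe] -> 8 lines: txjg grx rarwv ifown dorpe vge wefjh ndvr
Final line count: 8

Answer: 8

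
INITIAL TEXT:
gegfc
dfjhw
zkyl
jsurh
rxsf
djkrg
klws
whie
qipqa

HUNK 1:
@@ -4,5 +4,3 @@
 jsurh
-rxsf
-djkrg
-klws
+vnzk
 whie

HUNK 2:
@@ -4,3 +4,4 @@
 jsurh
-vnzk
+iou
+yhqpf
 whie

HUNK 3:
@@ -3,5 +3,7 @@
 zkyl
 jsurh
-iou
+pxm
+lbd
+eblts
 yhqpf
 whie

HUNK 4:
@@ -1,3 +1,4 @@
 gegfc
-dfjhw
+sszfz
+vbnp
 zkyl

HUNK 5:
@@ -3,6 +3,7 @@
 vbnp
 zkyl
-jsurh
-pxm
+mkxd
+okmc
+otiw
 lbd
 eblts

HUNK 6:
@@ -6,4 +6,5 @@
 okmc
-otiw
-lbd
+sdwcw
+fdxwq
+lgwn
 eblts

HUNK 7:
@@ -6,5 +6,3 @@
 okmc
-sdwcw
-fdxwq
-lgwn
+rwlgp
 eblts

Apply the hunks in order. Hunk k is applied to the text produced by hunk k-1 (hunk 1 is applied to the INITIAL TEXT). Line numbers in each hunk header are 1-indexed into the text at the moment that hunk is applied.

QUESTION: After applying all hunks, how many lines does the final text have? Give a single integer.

Answer: 11

Derivation:
Hunk 1: at line 4 remove [rxsf,djkrg,klws] add [vnzk] -> 7 lines: gegfc dfjhw zkyl jsurh vnzk whie qipqa
Hunk 2: at line 4 remove [vnzk] add [iou,yhqpf] -> 8 lines: gegfc dfjhw zkyl jsurh iou yhqpf whie qipqa
Hunk 3: at line 3 remove [iou] add [pxm,lbd,eblts] -> 10 lines: gegfc dfjhw zkyl jsurh pxm lbd eblts yhqpf whie qipqa
Hunk 4: at line 1 remove [dfjhw] add [sszfz,vbnp] -> 11 lines: gegfc sszfz vbnp zkyl jsurh pxm lbd eblts yhqpf whie qipqa
Hunk 5: at line 3 remove [jsurh,pxm] add [mkxd,okmc,otiw] -> 12 lines: gegfc sszfz vbnp zkyl mkxd okmc otiw lbd eblts yhqpf whie qipqa
Hunk 6: at line 6 remove [otiw,lbd] add [sdwcw,fdxwq,lgwn] -> 13 lines: gegfc sszfz vbnp zkyl mkxd okmc sdwcw fdxwq lgwn eblts yhqpf whie qipqa
Hunk 7: at line 6 remove [sdwcw,fdxwq,lgwn] add [rwlgp] -> 11 lines: gegfc sszfz vbnp zkyl mkxd okmc rwlgp eblts yhqpf whie qipqa
Final line count: 11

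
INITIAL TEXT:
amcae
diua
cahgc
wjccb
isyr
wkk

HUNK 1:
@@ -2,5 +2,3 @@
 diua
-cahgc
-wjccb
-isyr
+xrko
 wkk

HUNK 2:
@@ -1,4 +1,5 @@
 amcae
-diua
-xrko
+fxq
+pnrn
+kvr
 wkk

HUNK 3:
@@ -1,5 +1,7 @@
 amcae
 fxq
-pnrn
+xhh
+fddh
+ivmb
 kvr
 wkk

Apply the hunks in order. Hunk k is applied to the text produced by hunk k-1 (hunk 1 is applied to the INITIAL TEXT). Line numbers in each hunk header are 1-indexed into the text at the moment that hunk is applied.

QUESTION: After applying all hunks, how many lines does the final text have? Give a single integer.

Answer: 7

Derivation:
Hunk 1: at line 2 remove [cahgc,wjccb,isyr] add [xrko] -> 4 lines: amcae diua xrko wkk
Hunk 2: at line 1 remove [diua,xrko] add [fxq,pnrn,kvr] -> 5 lines: amcae fxq pnrn kvr wkk
Hunk 3: at line 1 remove [pnrn] add [xhh,fddh,ivmb] -> 7 lines: amcae fxq xhh fddh ivmb kvr wkk
Final line count: 7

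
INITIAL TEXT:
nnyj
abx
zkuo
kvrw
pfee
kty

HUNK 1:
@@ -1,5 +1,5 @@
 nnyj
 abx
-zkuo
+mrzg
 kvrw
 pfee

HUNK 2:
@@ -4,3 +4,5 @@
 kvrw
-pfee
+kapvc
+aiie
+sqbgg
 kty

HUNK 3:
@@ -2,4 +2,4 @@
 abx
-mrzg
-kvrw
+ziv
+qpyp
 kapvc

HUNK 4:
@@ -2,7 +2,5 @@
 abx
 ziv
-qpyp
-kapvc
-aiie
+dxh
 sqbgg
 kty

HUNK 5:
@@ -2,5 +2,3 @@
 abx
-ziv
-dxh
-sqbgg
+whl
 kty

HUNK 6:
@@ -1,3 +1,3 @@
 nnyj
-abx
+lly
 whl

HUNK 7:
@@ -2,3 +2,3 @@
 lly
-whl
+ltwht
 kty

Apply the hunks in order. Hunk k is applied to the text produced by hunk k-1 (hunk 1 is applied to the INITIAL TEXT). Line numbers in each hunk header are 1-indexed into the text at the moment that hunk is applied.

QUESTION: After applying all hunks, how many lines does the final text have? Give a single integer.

Hunk 1: at line 1 remove [zkuo] add [mrzg] -> 6 lines: nnyj abx mrzg kvrw pfee kty
Hunk 2: at line 4 remove [pfee] add [kapvc,aiie,sqbgg] -> 8 lines: nnyj abx mrzg kvrw kapvc aiie sqbgg kty
Hunk 3: at line 2 remove [mrzg,kvrw] add [ziv,qpyp] -> 8 lines: nnyj abx ziv qpyp kapvc aiie sqbgg kty
Hunk 4: at line 2 remove [qpyp,kapvc,aiie] add [dxh] -> 6 lines: nnyj abx ziv dxh sqbgg kty
Hunk 5: at line 2 remove [ziv,dxh,sqbgg] add [whl] -> 4 lines: nnyj abx whl kty
Hunk 6: at line 1 remove [abx] add [lly] -> 4 lines: nnyj lly whl kty
Hunk 7: at line 2 remove [whl] add [ltwht] -> 4 lines: nnyj lly ltwht kty
Final line count: 4

Answer: 4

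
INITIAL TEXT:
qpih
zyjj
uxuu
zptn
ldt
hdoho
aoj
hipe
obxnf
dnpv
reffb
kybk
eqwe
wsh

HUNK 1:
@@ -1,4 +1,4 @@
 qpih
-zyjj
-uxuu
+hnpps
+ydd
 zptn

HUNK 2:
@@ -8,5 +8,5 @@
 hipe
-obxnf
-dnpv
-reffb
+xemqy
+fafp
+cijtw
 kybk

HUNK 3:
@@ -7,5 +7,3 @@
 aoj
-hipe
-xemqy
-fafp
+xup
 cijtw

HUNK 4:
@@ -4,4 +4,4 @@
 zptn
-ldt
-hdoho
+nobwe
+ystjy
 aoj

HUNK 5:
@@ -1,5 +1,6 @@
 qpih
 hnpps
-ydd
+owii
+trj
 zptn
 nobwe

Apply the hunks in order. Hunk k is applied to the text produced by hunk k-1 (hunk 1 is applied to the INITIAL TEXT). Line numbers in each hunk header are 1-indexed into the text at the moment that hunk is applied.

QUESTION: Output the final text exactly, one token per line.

Answer: qpih
hnpps
owii
trj
zptn
nobwe
ystjy
aoj
xup
cijtw
kybk
eqwe
wsh

Derivation:
Hunk 1: at line 1 remove [zyjj,uxuu] add [hnpps,ydd] -> 14 lines: qpih hnpps ydd zptn ldt hdoho aoj hipe obxnf dnpv reffb kybk eqwe wsh
Hunk 2: at line 8 remove [obxnf,dnpv,reffb] add [xemqy,fafp,cijtw] -> 14 lines: qpih hnpps ydd zptn ldt hdoho aoj hipe xemqy fafp cijtw kybk eqwe wsh
Hunk 3: at line 7 remove [hipe,xemqy,fafp] add [xup] -> 12 lines: qpih hnpps ydd zptn ldt hdoho aoj xup cijtw kybk eqwe wsh
Hunk 4: at line 4 remove [ldt,hdoho] add [nobwe,ystjy] -> 12 lines: qpih hnpps ydd zptn nobwe ystjy aoj xup cijtw kybk eqwe wsh
Hunk 5: at line 1 remove [ydd] add [owii,trj] -> 13 lines: qpih hnpps owii trj zptn nobwe ystjy aoj xup cijtw kybk eqwe wsh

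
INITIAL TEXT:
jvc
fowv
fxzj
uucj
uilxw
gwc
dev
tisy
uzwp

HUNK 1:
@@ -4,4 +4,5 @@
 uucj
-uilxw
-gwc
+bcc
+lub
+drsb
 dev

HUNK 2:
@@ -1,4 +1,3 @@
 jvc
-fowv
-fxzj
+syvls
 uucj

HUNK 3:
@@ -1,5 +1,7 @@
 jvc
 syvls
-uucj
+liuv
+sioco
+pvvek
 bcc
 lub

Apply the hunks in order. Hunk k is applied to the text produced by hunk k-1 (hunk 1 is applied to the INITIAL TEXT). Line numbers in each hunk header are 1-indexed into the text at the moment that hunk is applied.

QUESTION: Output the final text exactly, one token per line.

Hunk 1: at line 4 remove [uilxw,gwc] add [bcc,lub,drsb] -> 10 lines: jvc fowv fxzj uucj bcc lub drsb dev tisy uzwp
Hunk 2: at line 1 remove [fowv,fxzj] add [syvls] -> 9 lines: jvc syvls uucj bcc lub drsb dev tisy uzwp
Hunk 3: at line 1 remove [uucj] add [liuv,sioco,pvvek] -> 11 lines: jvc syvls liuv sioco pvvek bcc lub drsb dev tisy uzwp

Answer: jvc
syvls
liuv
sioco
pvvek
bcc
lub
drsb
dev
tisy
uzwp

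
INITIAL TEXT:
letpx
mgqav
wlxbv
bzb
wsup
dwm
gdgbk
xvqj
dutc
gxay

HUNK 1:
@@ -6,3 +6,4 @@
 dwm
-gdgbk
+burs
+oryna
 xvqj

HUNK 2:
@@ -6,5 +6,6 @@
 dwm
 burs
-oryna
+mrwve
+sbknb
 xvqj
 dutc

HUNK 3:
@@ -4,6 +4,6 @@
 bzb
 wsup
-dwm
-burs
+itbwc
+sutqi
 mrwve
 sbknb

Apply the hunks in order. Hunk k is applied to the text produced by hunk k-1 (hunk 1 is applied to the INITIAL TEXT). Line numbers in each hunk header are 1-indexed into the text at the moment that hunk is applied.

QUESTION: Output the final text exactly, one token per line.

Answer: letpx
mgqav
wlxbv
bzb
wsup
itbwc
sutqi
mrwve
sbknb
xvqj
dutc
gxay

Derivation:
Hunk 1: at line 6 remove [gdgbk] add [burs,oryna] -> 11 lines: letpx mgqav wlxbv bzb wsup dwm burs oryna xvqj dutc gxay
Hunk 2: at line 6 remove [oryna] add [mrwve,sbknb] -> 12 lines: letpx mgqav wlxbv bzb wsup dwm burs mrwve sbknb xvqj dutc gxay
Hunk 3: at line 4 remove [dwm,burs] add [itbwc,sutqi] -> 12 lines: letpx mgqav wlxbv bzb wsup itbwc sutqi mrwve sbknb xvqj dutc gxay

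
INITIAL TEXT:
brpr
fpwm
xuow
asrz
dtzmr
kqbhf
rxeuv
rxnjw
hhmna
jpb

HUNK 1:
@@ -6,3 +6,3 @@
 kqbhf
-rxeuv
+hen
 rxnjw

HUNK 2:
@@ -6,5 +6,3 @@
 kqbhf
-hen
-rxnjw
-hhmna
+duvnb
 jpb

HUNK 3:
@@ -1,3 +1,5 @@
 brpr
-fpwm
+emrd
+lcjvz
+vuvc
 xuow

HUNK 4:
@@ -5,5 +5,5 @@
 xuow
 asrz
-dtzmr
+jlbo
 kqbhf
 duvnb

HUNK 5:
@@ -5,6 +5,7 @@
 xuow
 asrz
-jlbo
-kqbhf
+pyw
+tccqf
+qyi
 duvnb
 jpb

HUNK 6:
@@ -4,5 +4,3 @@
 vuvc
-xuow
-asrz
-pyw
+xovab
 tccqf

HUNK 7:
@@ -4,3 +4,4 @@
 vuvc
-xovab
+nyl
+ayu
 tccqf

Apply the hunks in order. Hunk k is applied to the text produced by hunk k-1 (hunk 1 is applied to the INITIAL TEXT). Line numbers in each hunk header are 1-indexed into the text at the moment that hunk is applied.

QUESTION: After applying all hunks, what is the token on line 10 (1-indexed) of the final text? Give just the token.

Answer: jpb

Derivation:
Hunk 1: at line 6 remove [rxeuv] add [hen] -> 10 lines: brpr fpwm xuow asrz dtzmr kqbhf hen rxnjw hhmna jpb
Hunk 2: at line 6 remove [hen,rxnjw,hhmna] add [duvnb] -> 8 lines: brpr fpwm xuow asrz dtzmr kqbhf duvnb jpb
Hunk 3: at line 1 remove [fpwm] add [emrd,lcjvz,vuvc] -> 10 lines: brpr emrd lcjvz vuvc xuow asrz dtzmr kqbhf duvnb jpb
Hunk 4: at line 5 remove [dtzmr] add [jlbo] -> 10 lines: brpr emrd lcjvz vuvc xuow asrz jlbo kqbhf duvnb jpb
Hunk 5: at line 5 remove [jlbo,kqbhf] add [pyw,tccqf,qyi] -> 11 lines: brpr emrd lcjvz vuvc xuow asrz pyw tccqf qyi duvnb jpb
Hunk 6: at line 4 remove [xuow,asrz,pyw] add [xovab] -> 9 lines: brpr emrd lcjvz vuvc xovab tccqf qyi duvnb jpb
Hunk 7: at line 4 remove [xovab] add [nyl,ayu] -> 10 lines: brpr emrd lcjvz vuvc nyl ayu tccqf qyi duvnb jpb
Final line 10: jpb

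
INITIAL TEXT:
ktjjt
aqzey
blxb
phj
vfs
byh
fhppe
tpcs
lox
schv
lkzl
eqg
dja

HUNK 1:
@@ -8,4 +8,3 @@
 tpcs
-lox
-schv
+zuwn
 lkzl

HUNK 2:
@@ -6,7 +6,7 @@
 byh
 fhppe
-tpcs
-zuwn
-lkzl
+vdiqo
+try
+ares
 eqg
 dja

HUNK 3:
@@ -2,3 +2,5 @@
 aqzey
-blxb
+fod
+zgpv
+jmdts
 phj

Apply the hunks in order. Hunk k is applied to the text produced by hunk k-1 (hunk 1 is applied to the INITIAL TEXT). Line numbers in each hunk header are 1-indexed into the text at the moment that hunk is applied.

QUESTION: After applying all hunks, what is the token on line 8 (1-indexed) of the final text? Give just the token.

Answer: byh

Derivation:
Hunk 1: at line 8 remove [lox,schv] add [zuwn] -> 12 lines: ktjjt aqzey blxb phj vfs byh fhppe tpcs zuwn lkzl eqg dja
Hunk 2: at line 6 remove [tpcs,zuwn,lkzl] add [vdiqo,try,ares] -> 12 lines: ktjjt aqzey blxb phj vfs byh fhppe vdiqo try ares eqg dja
Hunk 3: at line 2 remove [blxb] add [fod,zgpv,jmdts] -> 14 lines: ktjjt aqzey fod zgpv jmdts phj vfs byh fhppe vdiqo try ares eqg dja
Final line 8: byh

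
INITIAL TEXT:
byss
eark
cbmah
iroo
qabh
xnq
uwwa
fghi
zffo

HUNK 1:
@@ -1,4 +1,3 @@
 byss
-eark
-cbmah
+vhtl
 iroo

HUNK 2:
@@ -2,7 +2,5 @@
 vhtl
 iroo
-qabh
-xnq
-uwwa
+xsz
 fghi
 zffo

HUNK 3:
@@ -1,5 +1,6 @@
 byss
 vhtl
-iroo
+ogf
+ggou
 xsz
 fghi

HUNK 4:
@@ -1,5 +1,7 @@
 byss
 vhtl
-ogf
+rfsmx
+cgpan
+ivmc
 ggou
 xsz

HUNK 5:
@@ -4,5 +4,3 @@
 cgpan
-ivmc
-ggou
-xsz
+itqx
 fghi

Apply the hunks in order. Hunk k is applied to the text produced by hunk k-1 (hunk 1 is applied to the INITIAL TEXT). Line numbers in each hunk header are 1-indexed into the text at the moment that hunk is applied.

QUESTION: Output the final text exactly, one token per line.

Hunk 1: at line 1 remove [eark,cbmah] add [vhtl] -> 8 lines: byss vhtl iroo qabh xnq uwwa fghi zffo
Hunk 2: at line 2 remove [qabh,xnq,uwwa] add [xsz] -> 6 lines: byss vhtl iroo xsz fghi zffo
Hunk 3: at line 1 remove [iroo] add [ogf,ggou] -> 7 lines: byss vhtl ogf ggou xsz fghi zffo
Hunk 4: at line 1 remove [ogf] add [rfsmx,cgpan,ivmc] -> 9 lines: byss vhtl rfsmx cgpan ivmc ggou xsz fghi zffo
Hunk 5: at line 4 remove [ivmc,ggou,xsz] add [itqx] -> 7 lines: byss vhtl rfsmx cgpan itqx fghi zffo

Answer: byss
vhtl
rfsmx
cgpan
itqx
fghi
zffo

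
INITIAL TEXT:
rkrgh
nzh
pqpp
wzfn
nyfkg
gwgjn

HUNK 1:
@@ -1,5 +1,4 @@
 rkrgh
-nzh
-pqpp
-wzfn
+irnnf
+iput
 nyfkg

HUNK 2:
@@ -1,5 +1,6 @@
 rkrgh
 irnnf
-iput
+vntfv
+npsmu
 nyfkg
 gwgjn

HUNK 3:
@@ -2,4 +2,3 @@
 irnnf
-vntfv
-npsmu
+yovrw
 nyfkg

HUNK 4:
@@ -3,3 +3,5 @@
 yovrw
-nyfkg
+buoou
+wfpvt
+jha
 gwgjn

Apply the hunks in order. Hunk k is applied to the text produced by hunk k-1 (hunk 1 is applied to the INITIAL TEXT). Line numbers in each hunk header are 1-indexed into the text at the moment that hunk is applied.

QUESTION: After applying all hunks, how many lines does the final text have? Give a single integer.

Hunk 1: at line 1 remove [nzh,pqpp,wzfn] add [irnnf,iput] -> 5 lines: rkrgh irnnf iput nyfkg gwgjn
Hunk 2: at line 1 remove [iput] add [vntfv,npsmu] -> 6 lines: rkrgh irnnf vntfv npsmu nyfkg gwgjn
Hunk 3: at line 2 remove [vntfv,npsmu] add [yovrw] -> 5 lines: rkrgh irnnf yovrw nyfkg gwgjn
Hunk 4: at line 3 remove [nyfkg] add [buoou,wfpvt,jha] -> 7 lines: rkrgh irnnf yovrw buoou wfpvt jha gwgjn
Final line count: 7

Answer: 7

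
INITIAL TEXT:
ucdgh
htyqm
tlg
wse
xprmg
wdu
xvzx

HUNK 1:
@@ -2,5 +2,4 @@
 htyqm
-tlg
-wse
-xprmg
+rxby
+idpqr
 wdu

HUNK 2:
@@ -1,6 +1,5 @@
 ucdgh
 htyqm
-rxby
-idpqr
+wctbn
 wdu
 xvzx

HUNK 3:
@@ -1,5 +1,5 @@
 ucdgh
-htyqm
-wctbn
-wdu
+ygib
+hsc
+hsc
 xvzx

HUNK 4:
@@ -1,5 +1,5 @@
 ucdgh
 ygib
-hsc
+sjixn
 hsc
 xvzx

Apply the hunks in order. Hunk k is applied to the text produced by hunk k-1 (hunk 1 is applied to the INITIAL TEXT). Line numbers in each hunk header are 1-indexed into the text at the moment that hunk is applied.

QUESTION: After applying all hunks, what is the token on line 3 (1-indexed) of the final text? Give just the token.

Hunk 1: at line 2 remove [tlg,wse,xprmg] add [rxby,idpqr] -> 6 lines: ucdgh htyqm rxby idpqr wdu xvzx
Hunk 2: at line 1 remove [rxby,idpqr] add [wctbn] -> 5 lines: ucdgh htyqm wctbn wdu xvzx
Hunk 3: at line 1 remove [htyqm,wctbn,wdu] add [ygib,hsc,hsc] -> 5 lines: ucdgh ygib hsc hsc xvzx
Hunk 4: at line 1 remove [hsc] add [sjixn] -> 5 lines: ucdgh ygib sjixn hsc xvzx
Final line 3: sjixn

Answer: sjixn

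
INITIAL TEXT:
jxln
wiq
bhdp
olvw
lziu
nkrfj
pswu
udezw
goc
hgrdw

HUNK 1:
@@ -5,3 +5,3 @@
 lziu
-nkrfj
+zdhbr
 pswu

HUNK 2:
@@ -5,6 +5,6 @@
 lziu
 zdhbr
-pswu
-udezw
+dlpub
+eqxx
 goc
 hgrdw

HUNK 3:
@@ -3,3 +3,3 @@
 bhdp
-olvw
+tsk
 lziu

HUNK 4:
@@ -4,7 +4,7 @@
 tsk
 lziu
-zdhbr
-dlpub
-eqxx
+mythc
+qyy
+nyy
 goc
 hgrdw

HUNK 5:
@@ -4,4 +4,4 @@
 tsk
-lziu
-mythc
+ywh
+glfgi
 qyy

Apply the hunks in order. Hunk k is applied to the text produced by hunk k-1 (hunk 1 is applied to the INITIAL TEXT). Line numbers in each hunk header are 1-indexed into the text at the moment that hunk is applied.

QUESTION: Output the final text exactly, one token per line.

Answer: jxln
wiq
bhdp
tsk
ywh
glfgi
qyy
nyy
goc
hgrdw

Derivation:
Hunk 1: at line 5 remove [nkrfj] add [zdhbr] -> 10 lines: jxln wiq bhdp olvw lziu zdhbr pswu udezw goc hgrdw
Hunk 2: at line 5 remove [pswu,udezw] add [dlpub,eqxx] -> 10 lines: jxln wiq bhdp olvw lziu zdhbr dlpub eqxx goc hgrdw
Hunk 3: at line 3 remove [olvw] add [tsk] -> 10 lines: jxln wiq bhdp tsk lziu zdhbr dlpub eqxx goc hgrdw
Hunk 4: at line 4 remove [zdhbr,dlpub,eqxx] add [mythc,qyy,nyy] -> 10 lines: jxln wiq bhdp tsk lziu mythc qyy nyy goc hgrdw
Hunk 5: at line 4 remove [lziu,mythc] add [ywh,glfgi] -> 10 lines: jxln wiq bhdp tsk ywh glfgi qyy nyy goc hgrdw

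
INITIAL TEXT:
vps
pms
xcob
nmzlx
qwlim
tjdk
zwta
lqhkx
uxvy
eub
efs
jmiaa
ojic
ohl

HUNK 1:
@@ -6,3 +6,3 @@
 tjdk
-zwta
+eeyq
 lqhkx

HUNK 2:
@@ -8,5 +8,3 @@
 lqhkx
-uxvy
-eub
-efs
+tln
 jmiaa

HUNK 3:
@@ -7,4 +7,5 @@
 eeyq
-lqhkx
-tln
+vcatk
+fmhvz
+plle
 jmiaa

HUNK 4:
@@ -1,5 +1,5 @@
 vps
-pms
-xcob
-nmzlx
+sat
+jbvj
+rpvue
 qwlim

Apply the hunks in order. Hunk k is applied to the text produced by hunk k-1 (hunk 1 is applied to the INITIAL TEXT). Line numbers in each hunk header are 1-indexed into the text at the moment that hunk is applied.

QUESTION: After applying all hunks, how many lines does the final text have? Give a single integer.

Answer: 13

Derivation:
Hunk 1: at line 6 remove [zwta] add [eeyq] -> 14 lines: vps pms xcob nmzlx qwlim tjdk eeyq lqhkx uxvy eub efs jmiaa ojic ohl
Hunk 2: at line 8 remove [uxvy,eub,efs] add [tln] -> 12 lines: vps pms xcob nmzlx qwlim tjdk eeyq lqhkx tln jmiaa ojic ohl
Hunk 3: at line 7 remove [lqhkx,tln] add [vcatk,fmhvz,plle] -> 13 lines: vps pms xcob nmzlx qwlim tjdk eeyq vcatk fmhvz plle jmiaa ojic ohl
Hunk 4: at line 1 remove [pms,xcob,nmzlx] add [sat,jbvj,rpvue] -> 13 lines: vps sat jbvj rpvue qwlim tjdk eeyq vcatk fmhvz plle jmiaa ojic ohl
Final line count: 13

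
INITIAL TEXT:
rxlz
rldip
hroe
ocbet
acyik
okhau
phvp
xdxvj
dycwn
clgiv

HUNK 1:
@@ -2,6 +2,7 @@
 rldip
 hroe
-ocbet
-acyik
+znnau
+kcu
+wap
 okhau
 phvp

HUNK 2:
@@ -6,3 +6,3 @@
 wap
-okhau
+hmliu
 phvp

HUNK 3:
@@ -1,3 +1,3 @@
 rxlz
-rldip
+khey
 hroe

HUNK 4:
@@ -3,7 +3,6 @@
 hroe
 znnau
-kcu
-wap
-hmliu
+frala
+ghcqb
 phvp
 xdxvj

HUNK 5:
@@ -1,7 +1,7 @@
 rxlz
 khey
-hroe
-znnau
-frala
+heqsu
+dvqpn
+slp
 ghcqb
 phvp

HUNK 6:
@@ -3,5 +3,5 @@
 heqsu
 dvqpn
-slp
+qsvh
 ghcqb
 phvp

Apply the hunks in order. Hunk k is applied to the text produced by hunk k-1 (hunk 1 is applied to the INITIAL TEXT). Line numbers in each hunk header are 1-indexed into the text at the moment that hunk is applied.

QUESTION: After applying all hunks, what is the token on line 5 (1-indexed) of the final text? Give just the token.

Hunk 1: at line 2 remove [ocbet,acyik] add [znnau,kcu,wap] -> 11 lines: rxlz rldip hroe znnau kcu wap okhau phvp xdxvj dycwn clgiv
Hunk 2: at line 6 remove [okhau] add [hmliu] -> 11 lines: rxlz rldip hroe znnau kcu wap hmliu phvp xdxvj dycwn clgiv
Hunk 3: at line 1 remove [rldip] add [khey] -> 11 lines: rxlz khey hroe znnau kcu wap hmliu phvp xdxvj dycwn clgiv
Hunk 4: at line 3 remove [kcu,wap,hmliu] add [frala,ghcqb] -> 10 lines: rxlz khey hroe znnau frala ghcqb phvp xdxvj dycwn clgiv
Hunk 5: at line 1 remove [hroe,znnau,frala] add [heqsu,dvqpn,slp] -> 10 lines: rxlz khey heqsu dvqpn slp ghcqb phvp xdxvj dycwn clgiv
Hunk 6: at line 3 remove [slp] add [qsvh] -> 10 lines: rxlz khey heqsu dvqpn qsvh ghcqb phvp xdxvj dycwn clgiv
Final line 5: qsvh

Answer: qsvh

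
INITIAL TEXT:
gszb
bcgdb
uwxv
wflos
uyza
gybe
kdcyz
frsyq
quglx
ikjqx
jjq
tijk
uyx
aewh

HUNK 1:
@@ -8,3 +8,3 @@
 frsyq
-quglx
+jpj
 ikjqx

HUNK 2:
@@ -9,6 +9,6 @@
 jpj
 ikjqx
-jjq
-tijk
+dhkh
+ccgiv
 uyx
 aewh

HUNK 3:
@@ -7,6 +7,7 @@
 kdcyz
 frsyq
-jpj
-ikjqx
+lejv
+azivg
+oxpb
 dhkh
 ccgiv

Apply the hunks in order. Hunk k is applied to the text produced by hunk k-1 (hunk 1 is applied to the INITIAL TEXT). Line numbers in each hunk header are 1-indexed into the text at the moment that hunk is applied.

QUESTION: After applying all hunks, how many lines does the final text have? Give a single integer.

Answer: 15

Derivation:
Hunk 1: at line 8 remove [quglx] add [jpj] -> 14 lines: gszb bcgdb uwxv wflos uyza gybe kdcyz frsyq jpj ikjqx jjq tijk uyx aewh
Hunk 2: at line 9 remove [jjq,tijk] add [dhkh,ccgiv] -> 14 lines: gszb bcgdb uwxv wflos uyza gybe kdcyz frsyq jpj ikjqx dhkh ccgiv uyx aewh
Hunk 3: at line 7 remove [jpj,ikjqx] add [lejv,azivg,oxpb] -> 15 lines: gszb bcgdb uwxv wflos uyza gybe kdcyz frsyq lejv azivg oxpb dhkh ccgiv uyx aewh
Final line count: 15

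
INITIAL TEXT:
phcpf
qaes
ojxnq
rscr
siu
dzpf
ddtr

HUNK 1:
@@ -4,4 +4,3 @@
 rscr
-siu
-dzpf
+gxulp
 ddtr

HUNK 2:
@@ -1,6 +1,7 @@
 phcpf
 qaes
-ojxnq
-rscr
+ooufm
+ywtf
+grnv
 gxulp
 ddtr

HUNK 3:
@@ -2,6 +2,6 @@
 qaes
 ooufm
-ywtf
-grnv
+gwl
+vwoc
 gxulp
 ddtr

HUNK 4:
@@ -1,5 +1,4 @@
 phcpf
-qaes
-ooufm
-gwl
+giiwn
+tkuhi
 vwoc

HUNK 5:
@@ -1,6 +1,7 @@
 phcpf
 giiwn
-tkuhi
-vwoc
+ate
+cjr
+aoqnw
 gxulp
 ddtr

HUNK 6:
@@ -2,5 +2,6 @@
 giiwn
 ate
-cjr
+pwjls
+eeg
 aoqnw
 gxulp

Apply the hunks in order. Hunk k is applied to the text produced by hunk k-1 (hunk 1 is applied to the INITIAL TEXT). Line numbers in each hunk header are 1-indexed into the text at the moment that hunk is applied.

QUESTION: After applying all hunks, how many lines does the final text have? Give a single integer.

Hunk 1: at line 4 remove [siu,dzpf] add [gxulp] -> 6 lines: phcpf qaes ojxnq rscr gxulp ddtr
Hunk 2: at line 1 remove [ojxnq,rscr] add [ooufm,ywtf,grnv] -> 7 lines: phcpf qaes ooufm ywtf grnv gxulp ddtr
Hunk 3: at line 2 remove [ywtf,grnv] add [gwl,vwoc] -> 7 lines: phcpf qaes ooufm gwl vwoc gxulp ddtr
Hunk 4: at line 1 remove [qaes,ooufm,gwl] add [giiwn,tkuhi] -> 6 lines: phcpf giiwn tkuhi vwoc gxulp ddtr
Hunk 5: at line 1 remove [tkuhi,vwoc] add [ate,cjr,aoqnw] -> 7 lines: phcpf giiwn ate cjr aoqnw gxulp ddtr
Hunk 6: at line 2 remove [cjr] add [pwjls,eeg] -> 8 lines: phcpf giiwn ate pwjls eeg aoqnw gxulp ddtr
Final line count: 8

Answer: 8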